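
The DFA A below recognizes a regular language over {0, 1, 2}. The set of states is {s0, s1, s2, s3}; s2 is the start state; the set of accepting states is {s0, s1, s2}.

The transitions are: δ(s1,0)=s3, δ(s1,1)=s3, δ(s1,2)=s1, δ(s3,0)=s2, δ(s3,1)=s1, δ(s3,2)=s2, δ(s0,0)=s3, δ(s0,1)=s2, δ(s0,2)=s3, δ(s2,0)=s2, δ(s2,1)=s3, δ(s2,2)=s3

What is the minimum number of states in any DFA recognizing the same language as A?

3

States {s0} cannot be reached from the start state, so discard them.
Initial partition by acceptance: {s1,s2} | {s3}.
On input 0, block {s1,s2} splits into {s1} and {s2}.
No further refinement is possible. Final partition (3 blocks): {s1} | {s3} | {s2}.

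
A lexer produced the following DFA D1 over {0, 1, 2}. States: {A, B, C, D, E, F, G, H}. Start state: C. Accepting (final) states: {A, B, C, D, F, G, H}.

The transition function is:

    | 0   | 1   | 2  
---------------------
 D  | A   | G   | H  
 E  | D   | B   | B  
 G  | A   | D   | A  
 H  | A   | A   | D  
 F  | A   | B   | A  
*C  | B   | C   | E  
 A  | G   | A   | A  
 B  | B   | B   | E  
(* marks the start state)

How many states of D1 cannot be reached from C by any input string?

1

Starting at C and following transitions, the reachable set is {A, B, C, D, E, G, H}. That leaves F unreachable — 1 in total.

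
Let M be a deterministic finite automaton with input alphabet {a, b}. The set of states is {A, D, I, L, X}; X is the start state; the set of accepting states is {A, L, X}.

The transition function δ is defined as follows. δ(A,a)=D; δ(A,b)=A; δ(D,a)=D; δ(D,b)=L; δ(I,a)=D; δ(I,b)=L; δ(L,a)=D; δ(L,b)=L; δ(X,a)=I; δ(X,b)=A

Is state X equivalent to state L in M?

Yes

Every state is reachable, so we keep all 5.
Initial partition by acceptance: {A,L,X} | {D,I}.
The partition is now stable with 2 blocks: {A,L,X} | {D,I}.
X and L lie in the same block of the stable partition, so they are equivalent — no string distinguishes them.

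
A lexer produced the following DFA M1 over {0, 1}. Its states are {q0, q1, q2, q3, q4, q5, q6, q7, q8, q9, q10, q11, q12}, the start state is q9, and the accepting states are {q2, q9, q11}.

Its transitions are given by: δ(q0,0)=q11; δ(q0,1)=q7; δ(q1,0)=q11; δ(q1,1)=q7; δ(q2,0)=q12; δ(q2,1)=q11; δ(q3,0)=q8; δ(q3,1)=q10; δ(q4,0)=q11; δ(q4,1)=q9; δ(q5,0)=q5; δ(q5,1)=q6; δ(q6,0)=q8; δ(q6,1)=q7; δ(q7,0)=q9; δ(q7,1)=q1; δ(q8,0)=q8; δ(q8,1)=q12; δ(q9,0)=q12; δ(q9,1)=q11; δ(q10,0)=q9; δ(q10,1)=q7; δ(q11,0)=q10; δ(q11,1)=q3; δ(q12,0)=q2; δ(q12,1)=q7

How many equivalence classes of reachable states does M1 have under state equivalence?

6

States {q0,q4,q5,q6} cannot be reached from the start state, so discard them.
Initial partition by acceptance: {q2,q9,q11} | {q1,q3,q7,q8,q10,q12}.
On input 1, block {q2,q9,q11} splits into {q2,q9} and {q11}.
Refine {q1,q3,q7,q8,q10,q12} on symbol 0: members go to different blocks, giving {q7,q10,q12} and {q3,q8} and {q1}.
Split {q7,q10,q12} by δ(·,1) → {q10,q12} and {q7}.
The partition is now stable with 6 blocks: {q2,q9} | {q10,q12} | {q11} | {q3,q8} | {q1} | {q7}.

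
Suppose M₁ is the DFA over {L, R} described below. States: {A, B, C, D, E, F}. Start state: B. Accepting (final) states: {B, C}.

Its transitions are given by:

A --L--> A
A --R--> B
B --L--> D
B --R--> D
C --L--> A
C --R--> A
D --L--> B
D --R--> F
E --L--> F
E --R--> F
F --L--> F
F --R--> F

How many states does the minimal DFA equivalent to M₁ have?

First remove the unreachable states {A,C,E}; 3 states remain.
Initial partition by acceptance: {B} | {D,F}.
On input L, block {D,F} splits into {D} and {F}.
The partition is now stable with 3 blocks: {B} | {D} | {F}.

3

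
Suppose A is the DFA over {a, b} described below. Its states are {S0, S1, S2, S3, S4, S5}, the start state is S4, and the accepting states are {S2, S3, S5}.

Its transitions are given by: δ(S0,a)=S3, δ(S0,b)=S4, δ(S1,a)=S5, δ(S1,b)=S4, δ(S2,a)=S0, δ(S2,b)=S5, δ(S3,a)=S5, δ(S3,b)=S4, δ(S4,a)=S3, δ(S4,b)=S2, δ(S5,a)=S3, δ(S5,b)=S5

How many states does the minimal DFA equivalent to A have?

Reachable states from the start: {S0,S2,S3,S4,S5}. Unreachable: {S1} — drop them.
P0 = {S2,S3,S5} | {S0,S4}.
Split {S2,S3,S5} by δ(·,a) → {S3,S5} and {S2}.
Refine {S3,S5} on symbol b: members go to different blocks, giving {S3} and {S5}.
Split {S0,S4} by δ(·,b) → {S0} and {S4}.
The partition is now stable with 5 blocks: {S3} | {S0} | {S2} | {S5} | {S4}.

5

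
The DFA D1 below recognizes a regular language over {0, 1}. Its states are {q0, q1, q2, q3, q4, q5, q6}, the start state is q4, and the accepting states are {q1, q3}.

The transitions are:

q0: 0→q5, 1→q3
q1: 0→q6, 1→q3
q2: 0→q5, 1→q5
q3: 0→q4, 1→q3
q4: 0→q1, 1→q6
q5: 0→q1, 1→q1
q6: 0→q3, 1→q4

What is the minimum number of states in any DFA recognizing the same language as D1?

Reachable states from the start: {q1,q3,q4,q6}. Unreachable: {q0,q2,q5} — drop them.
Initial partition by acceptance: {q1,q3} | {q4,q6}.
The partition is now stable with 2 blocks: {q1,q3} | {q4,q6}.

2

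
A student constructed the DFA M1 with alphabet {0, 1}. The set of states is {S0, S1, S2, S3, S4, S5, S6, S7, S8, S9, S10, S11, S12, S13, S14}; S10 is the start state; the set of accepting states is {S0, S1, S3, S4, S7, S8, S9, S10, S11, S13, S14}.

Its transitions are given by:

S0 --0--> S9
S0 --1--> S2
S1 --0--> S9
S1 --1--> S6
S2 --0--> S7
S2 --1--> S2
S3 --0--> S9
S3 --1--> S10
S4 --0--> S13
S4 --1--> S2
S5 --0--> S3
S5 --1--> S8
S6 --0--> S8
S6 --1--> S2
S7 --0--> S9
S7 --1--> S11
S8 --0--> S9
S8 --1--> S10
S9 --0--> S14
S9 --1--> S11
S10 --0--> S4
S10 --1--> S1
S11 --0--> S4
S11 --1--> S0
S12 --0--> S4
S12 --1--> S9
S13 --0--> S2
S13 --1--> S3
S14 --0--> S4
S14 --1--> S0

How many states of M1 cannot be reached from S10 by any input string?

2

No path from S10 leads to S5, S12; the other 13 states are all reachable.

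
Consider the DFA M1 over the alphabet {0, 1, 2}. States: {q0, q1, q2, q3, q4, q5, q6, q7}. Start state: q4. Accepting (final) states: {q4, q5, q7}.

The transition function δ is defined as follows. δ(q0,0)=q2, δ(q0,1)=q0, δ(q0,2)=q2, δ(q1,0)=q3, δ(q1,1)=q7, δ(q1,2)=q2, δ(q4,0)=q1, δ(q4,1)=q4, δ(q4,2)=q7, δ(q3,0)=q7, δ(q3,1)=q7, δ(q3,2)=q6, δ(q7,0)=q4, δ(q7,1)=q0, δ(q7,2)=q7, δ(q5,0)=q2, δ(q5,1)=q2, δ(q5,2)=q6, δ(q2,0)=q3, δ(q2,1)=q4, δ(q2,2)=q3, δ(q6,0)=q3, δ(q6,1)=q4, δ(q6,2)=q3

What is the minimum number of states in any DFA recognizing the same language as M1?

6

First remove the unreachable states {q5}; 7 states remain.
P0 = {q4,q7} | {q0,q1,q2,q3,q6}.
On input 0, block {q4,q7} splits into {q4} and {q7}.
Split {q0,q1,q2,q3,q6} by δ(·,0) → {q0,q1,q2,q6} and {q3}.
On input 0, block {q0,q1,q2,q6} splits into {q1,q2,q6} and {q0}.
Split {q1,q2,q6} by δ(·,1) → {q2,q6} and {q1}.
No further refinement is possible. Final partition (6 blocks): {q4} | {q2,q6} | {q7} | {q3} | {q0} | {q1}.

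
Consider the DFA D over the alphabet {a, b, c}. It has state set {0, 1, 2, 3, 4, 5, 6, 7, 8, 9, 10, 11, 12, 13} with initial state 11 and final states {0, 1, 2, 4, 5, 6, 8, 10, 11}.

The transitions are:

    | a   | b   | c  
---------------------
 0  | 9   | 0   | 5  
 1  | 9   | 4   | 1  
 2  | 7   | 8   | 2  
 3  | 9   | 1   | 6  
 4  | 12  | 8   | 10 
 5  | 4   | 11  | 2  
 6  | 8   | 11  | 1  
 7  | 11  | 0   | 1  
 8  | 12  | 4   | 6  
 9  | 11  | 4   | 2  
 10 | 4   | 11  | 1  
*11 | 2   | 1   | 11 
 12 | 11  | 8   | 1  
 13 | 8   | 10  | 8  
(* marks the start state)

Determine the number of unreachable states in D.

BFS from 11 reaches {0, 1, 2, 4, 5, 6, 7, 8, 9, 10, 11, 12}; the 2 state(s) 3, 13 are never visited.

2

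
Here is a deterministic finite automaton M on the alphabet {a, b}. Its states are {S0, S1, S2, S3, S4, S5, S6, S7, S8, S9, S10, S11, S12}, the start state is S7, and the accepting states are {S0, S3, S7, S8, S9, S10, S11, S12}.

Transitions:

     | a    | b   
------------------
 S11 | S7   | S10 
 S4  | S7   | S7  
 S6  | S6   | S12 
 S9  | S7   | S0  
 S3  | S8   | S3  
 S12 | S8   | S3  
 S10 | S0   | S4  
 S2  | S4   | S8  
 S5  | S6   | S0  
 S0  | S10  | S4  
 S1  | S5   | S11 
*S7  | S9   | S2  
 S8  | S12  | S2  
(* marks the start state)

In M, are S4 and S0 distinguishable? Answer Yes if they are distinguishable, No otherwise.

Yes

Reachable states from the start: {S0,S2,S3,S4,S7,S8,S9,S10,S12}. Unreachable: {S1,S5,S6,S11} — drop them.
Start with accepting vs non-accepting: {S0,S3,S7,S8,S9,S10,S12} | {S2,S4}.
On input b, block {S0,S3,S7,S8,S9,S10,S12} splits into {S0,S7,S8,S10} and {S3,S9,S12}.
On input a, block {S0,S7,S8,S10} splits into {S0,S10} and {S7,S8}.
Split {S2,S4} by δ(·,a) → {S2} and {S4}.
On input b, block {S3,S9,S12} splits into {S3,S12} and {S9}.
Split {S7,S8} by δ(·,a) → {S7} and {S8}.
No further refinement is possible. Final partition (7 blocks): {S0,S10} | {S2} | {S3,S12} | {S7} | {S4} | {S9} | {S8}.
S4 and S0 end up in different blocks, so they are distinguishable. For instance, the string 'ε' is accepted from only S0.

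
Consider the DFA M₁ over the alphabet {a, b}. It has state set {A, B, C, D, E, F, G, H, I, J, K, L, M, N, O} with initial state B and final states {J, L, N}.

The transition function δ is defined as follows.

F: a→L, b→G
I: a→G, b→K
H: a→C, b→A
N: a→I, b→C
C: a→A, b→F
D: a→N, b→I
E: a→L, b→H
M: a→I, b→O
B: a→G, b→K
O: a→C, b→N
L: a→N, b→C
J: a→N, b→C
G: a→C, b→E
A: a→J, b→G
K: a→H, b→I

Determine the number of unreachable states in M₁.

No path from B leads to D, M, O; the other 12 states are all reachable.

3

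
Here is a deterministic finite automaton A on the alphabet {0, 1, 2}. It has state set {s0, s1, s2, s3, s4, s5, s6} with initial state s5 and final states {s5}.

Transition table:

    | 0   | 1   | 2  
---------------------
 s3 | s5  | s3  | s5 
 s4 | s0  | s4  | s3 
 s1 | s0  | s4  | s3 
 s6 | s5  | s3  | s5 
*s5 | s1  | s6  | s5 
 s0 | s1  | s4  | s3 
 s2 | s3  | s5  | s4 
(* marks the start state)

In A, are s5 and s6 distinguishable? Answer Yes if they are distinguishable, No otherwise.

Yes

States {s2} cannot be reached from the start state, so discard them.
Start with accepting vs non-accepting: {s5} | {s0,s1,s3,s4,s6}.
On input 0, block {s0,s1,s3,s4,s6} splits into {s0,s1,s4} and {s3,s6}.
Stable partition: {s5} | {s0,s1,s4} | {s3,s6} — 3 equivalence classes.
s5 and s6 end up in different blocks, so they are distinguishable. For instance, the string 'ε' is accepted from only s5.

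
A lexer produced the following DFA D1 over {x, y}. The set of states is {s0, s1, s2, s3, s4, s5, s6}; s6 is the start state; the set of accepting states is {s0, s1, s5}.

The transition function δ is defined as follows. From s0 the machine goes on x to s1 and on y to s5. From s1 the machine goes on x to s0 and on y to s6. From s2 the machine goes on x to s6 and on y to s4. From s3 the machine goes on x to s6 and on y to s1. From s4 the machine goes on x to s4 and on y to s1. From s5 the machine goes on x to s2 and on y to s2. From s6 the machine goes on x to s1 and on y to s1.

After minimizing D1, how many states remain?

6

Reachable states from the start: {s0,s1,s2,s4,s5,s6}. Unreachable: {s3} — drop them.
P0 = {s0,s1,s5} | {s2,s4,s6}.
On input x, block {s0,s1,s5} splits into {s0,s1} and {s5}.
Split {s0,s1} by δ(·,y) → {s0} and {s1}.
Refine {s2,s4,s6} on symbol x: members go to different blocks, giving {s2,s4} and {s6}.
Refine {s2,s4} on symbol x: members go to different blocks, giving {s2} and {s4}.
No further refinement is possible. Final partition (6 blocks): {s0} | {s2} | {s5} | {s1} | {s6} | {s4}.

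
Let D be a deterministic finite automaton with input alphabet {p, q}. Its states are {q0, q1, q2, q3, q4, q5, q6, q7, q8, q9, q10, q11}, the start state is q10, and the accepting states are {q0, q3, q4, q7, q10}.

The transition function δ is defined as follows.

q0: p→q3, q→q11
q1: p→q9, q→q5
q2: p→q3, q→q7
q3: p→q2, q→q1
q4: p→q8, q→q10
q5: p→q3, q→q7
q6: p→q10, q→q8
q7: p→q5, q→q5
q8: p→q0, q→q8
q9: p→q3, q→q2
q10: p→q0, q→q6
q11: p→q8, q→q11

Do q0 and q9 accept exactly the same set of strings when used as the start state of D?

No

States {q4} cannot be reached from the start state, so discard them.
Initial partition by acceptance: {q0,q3,q7,q10} | {q1,q2,q5,q6,q8,q9,q11}.
Split {q0,q3,q7,q10} by δ(·,p) → {q0,q10} and {q3,q7}.
Refine {q0,q10} on symbol p: members go to different blocks, giving {q0} and {q10}.
Split {q1,q2,q5,q6,q8,q9,q11} by δ(·,p) → {q2,q5,q9} and {q1,q11} and {q6} and {q8}.
On input q, block {q2,q5,q9} splits into {q2,q5} and {q9}.
Split {q3,q7} by δ(·,q) → {q3} and {q7}.
Refine {q1,q11} on symbol p: members go to different blocks, giving {q1} and {q11}.
Stable partition: {q0} | {q2,q5} | {q3} | {q10} | {q1} | {q6} | {q8} | {q9} | {q7} | {q11} — 10 equivalence classes.
q0 and q9 end up in different blocks, so they are distinguishable. For instance, the string 'ε' is accepted from only q0.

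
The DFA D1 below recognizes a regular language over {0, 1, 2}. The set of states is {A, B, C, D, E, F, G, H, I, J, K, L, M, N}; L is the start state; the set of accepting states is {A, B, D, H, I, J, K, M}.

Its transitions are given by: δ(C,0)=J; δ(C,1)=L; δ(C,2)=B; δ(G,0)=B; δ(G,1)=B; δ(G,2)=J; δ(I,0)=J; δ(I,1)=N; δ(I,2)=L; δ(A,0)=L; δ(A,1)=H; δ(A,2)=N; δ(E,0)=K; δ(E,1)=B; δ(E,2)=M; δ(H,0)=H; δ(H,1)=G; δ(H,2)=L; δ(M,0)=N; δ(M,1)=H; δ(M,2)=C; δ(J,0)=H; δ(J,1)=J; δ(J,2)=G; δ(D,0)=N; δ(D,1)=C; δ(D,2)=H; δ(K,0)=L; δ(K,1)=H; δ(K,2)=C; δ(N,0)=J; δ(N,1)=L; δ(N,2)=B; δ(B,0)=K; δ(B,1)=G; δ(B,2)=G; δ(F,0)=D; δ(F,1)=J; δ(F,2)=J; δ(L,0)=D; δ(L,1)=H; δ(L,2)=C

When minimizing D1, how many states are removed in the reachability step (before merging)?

Starting at L and following transitions, the reachable set is {B, C, D, G, H, J, K, L, N}. That leaves A, E, F, I, M unreachable — 5 in total.

5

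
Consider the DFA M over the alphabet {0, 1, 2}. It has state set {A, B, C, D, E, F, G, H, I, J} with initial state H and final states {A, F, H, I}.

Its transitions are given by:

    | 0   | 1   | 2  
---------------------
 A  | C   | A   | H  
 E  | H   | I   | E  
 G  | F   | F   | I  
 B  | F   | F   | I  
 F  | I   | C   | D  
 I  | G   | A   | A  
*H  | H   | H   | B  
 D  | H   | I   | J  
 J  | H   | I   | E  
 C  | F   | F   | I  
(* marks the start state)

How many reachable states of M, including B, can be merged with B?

3

Every state is reachable, so we keep all 10.
Initial partition by acceptance: {A,F,H,I} | {B,C,D,E,G,J}.
On input 0, block {A,F,H,I} splits into {A,I} and {F,H}.
On input 2, block {A,I} splits into {A} and {I}.
On input 1, block {B,C,D,E,G,J} splits into {B,C,G} and {D,E,J}.
Refine {F,H} on symbol 0: members go to different blocks, giving {F} and {H}.
No further refinement is possible. Final partition (6 blocks): {A} | {B,C,G} | {F} | {I} | {D,E,J} | {H}.
The equivalence class containing B is {B,C,G}, of size 3.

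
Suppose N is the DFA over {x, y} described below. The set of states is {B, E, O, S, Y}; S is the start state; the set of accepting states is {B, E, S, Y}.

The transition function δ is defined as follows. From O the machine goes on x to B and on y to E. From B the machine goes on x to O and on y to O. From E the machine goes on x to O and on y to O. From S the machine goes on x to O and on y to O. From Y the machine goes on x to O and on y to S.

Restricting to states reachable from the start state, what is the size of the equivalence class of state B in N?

Reachable states from the start: {B,E,O,S}. Unreachable: {Y} — drop them.
Initial partition by acceptance: {B,E,S} | {O}.
No further refinement is possible. Final partition (2 blocks): {B,E,S} | {O}.
State B belongs to the block {B,E,S}, which has 3 states.

3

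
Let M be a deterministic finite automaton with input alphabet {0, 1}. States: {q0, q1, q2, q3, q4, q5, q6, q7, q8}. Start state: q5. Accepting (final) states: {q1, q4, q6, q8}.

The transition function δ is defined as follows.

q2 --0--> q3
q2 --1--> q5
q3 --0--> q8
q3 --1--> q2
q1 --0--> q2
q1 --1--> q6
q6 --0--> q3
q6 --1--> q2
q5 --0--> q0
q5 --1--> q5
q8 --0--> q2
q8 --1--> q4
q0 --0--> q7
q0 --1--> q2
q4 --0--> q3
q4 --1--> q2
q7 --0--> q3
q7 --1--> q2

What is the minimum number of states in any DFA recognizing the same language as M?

Reachable states from the start: {q0,q2,q3,q4,q5,q7,q8}. Unreachable: {q1,q6} — drop them.
Start with accepting vs non-accepting: {q4,q8} | {q0,q2,q3,q5,q7}.
On input 1, block {q4,q8} splits into {q4} and {q8}.
Refine {q0,q2,q3,q5,q7} on symbol 0: members go to different blocks, giving {q0,q2,q5,q7} and {q3}.
Refine {q0,q2,q5,q7} on symbol 0: members go to different blocks, giving {q0,q5} and {q2,q7}.
On input 0, block {q0,q5} splits into {q0} and {q5}.
On input 1, block {q2,q7} splits into {q2} and {q7}.
Stable partition: {q4} | {q0} | {q8} | {q3} | {q2} | {q5} | {q7} — 7 equivalence classes.

7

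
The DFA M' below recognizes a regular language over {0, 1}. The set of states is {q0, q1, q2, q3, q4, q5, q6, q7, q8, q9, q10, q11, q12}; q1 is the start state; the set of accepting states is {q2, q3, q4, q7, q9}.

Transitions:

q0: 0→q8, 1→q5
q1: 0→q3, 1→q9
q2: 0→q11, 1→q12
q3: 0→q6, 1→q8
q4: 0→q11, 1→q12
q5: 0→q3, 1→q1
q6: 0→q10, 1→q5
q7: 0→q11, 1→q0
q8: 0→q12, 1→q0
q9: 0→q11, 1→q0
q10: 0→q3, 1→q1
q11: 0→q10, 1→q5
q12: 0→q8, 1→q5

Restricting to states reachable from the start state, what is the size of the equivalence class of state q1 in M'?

Reachable states from the start: {q0,q1,q3,q5,q6,q8,q9,q10,q11,q12}. Unreachable: {q2,q4,q7} — drop them.
Start with accepting vs non-accepting: {q3,q9} | {q0,q1,q5,q6,q8,q10,q11,q12}.
Split {q0,q1,q5,q6,q8,q10,q11,q12} by δ(·,0) → {q0,q6,q8,q11,q12} and {q1,q5,q10}.
Refine {q0,q6,q8,q11,q12} on symbol 0: members go to different blocks, giving {q0,q8,q12} and {q6,q11}.
Split {q0,q8,q12} by δ(·,1) → {q0,q12} and {q8}.
On input 1, block {q3,q9} splits into {q3} and {q9}.
Refine {q1,q5,q10} on symbol 1: members go to different blocks, giving {q5,q10} and {q1}.
The partition is now stable with 7 blocks: {q3} | {q0,q12} | {q5,q10} | {q6,q11} | {q8} | {q9} | {q1}.
The equivalence class containing q1 is {q1}, of size 1.

1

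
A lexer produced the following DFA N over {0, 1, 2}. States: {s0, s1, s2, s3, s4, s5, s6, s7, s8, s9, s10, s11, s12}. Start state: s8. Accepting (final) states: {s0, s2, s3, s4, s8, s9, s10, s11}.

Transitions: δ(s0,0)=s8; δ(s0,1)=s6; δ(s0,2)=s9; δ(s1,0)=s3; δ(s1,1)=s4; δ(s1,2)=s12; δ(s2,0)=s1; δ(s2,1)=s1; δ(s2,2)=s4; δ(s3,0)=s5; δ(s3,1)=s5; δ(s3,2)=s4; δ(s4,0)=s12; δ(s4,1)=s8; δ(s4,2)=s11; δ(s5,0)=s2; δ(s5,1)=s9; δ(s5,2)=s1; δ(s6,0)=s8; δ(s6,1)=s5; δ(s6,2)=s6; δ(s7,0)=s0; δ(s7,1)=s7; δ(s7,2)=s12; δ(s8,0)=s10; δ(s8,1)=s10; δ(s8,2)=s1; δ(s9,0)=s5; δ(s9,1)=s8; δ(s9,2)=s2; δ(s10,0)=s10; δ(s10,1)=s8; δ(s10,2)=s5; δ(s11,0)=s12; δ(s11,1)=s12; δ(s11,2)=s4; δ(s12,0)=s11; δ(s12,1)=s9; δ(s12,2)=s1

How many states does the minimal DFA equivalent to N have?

4

Reachable states from the start: {s1,s2,s3,s4,s5,s8,s9,s10,s11,s12}. Unreachable: {s0,s6,s7} — drop them.
Initial partition by acceptance: {s2,s3,s4,s8,s9,s10,s11} | {s1,s5,s12}.
Split {s2,s3,s4,s8,s9,s10,s11} by δ(·,0) → {s2,s3,s4,s9,s11} and {s8,s10}.
Refine {s2,s3,s4,s9,s11} on symbol 1: members go to different blocks, giving {s2,s3,s11} and {s4,s9}.
The partition is now stable with 4 blocks: {s2,s3,s11} | {s1,s5,s12} | {s8,s10} | {s4,s9}.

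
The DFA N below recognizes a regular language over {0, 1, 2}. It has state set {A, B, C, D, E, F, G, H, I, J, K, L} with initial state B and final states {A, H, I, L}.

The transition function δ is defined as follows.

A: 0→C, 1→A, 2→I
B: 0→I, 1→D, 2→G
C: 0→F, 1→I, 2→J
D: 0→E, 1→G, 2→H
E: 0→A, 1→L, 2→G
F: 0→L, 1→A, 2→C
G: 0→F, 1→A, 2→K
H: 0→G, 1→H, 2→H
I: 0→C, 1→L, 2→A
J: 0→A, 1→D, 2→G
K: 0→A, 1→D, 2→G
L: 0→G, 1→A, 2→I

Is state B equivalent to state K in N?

Yes

All states are reachable from the start state.
Initial partition by acceptance: {A,H,I,L} | {B,C,D,E,F,G,J,K}.
On input 0, block {B,C,D,E,F,G,J,K} splits into {B,E,F,J,K} and {C,D,G}.
Split {B,E,F,J,K} by δ(·,1) → {B,J,K} and {E,F}.
Refine {C,D,G} on symbol 1: members go to different blocks, giving {C,G} and {D}.
Stable partition: {A,H,I,L} | {B,J,K} | {C,G} | {E,F} | {D} — 5 equivalence classes.
B and K lie in the same block of the stable partition, so they are equivalent — no string distinguishes them.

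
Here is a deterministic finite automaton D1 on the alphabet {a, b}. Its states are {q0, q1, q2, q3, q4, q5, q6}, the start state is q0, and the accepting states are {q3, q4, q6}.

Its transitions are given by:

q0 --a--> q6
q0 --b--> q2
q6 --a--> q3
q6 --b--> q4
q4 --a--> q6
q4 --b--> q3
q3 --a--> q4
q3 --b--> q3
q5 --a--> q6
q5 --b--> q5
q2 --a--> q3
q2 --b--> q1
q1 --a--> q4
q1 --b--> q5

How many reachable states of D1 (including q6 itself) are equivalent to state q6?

P0 = {q3,q4,q6} | {q0,q1,q2,q5}.
No further refinement is possible. Final partition (2 blocks): {q3,q4,q6} | {q0,q1,q2,q5}.
State q6 belongs to the block {q3,q4,q6}, which has 3 states.

3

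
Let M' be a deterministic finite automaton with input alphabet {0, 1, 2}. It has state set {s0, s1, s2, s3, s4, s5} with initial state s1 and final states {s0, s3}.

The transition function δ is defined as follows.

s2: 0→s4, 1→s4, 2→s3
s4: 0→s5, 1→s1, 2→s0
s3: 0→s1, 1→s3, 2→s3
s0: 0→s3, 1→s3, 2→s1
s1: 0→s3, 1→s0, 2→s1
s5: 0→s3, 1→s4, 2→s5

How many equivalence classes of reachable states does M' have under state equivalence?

3

Reachable states from the start: {s0,s1,s3}. Unreachable: {s2,s4,s5} — drop them.
Initial partition by acceptance: {s0,s3} | {s1}.
On input 0, block {s0,s3} splits into {s0} and {s3}.
No further refinement is possible. Final partition (3 blocks): {s0} | {s1} | {s3}.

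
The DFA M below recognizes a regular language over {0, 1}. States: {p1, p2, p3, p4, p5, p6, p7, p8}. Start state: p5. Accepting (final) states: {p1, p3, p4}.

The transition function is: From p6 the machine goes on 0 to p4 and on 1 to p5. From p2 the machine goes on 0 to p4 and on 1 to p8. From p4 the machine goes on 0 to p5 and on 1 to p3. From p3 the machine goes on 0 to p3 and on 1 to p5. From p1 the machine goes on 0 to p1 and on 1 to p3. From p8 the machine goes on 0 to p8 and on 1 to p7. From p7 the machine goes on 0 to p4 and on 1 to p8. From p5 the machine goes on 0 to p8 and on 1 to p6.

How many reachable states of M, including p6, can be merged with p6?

2

States {p1,p2} cannot be reached from the start state, so discard them.
Initial partition by acceptance: {p3,p4} | {p5,p6,p7,p8}.
Refine {p3,p4} on symbol 0: members go to different blocks, giving {p3} and {p4}.
Refine {p5,p6,p7,p8} on symbol 0: members go to different blocks, giving {p5,p8} and {p6,p7}.
Stable partition: {p3} | {p5,p8} | {p4} | {p6,p7} — 4 equivalence classes.
State p6 belongs to the block {p6,p7}, which has 2 states.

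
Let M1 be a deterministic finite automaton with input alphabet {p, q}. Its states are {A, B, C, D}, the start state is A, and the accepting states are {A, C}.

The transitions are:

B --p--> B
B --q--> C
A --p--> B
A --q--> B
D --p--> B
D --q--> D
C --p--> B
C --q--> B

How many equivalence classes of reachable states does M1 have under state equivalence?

States {D} cannot be reached from the start state, so discard them.
Initial partition by acceptance: {A,C} | {B}.
The partition is now stable with 2 blocks: {A,C} | {B}.

2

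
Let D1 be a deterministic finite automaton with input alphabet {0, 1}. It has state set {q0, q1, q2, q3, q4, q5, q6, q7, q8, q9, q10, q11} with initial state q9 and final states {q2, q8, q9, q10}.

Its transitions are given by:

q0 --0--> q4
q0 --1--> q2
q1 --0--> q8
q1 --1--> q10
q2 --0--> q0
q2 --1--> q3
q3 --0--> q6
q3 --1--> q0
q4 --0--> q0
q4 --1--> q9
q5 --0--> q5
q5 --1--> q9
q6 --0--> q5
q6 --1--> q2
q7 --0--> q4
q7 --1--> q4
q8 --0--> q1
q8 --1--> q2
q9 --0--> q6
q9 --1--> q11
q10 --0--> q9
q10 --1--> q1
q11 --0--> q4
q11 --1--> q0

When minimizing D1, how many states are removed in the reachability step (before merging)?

Starting at q9 and following transitions, the reachable set is {q0, q2, q3, q4, q5, q6, q9, q11}. That leaves q1, q7, q8, q10 unreachable — 4 in total.

4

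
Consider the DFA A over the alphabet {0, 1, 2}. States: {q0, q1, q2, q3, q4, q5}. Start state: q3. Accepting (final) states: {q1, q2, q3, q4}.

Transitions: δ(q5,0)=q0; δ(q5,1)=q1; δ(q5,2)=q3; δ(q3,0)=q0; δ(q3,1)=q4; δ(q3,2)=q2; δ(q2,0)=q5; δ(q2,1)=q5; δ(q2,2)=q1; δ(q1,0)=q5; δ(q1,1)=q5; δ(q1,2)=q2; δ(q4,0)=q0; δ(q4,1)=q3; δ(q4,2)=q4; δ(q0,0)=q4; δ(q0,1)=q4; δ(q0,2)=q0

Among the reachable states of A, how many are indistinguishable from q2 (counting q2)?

Every state is reachable, so we keep all 6.
Start with accepting vs non-accepting: {q1,q2,q3,q4} | {q0,q5}.
On input 1, block {q1,q2,q3,q4} splits into {q1,q2} and {q3,q4}.
On input 0, block {q0,q5} splits into {q0} and {q5}.
Split {q3,q4} by δ(·,2) → {q3} and {q4}.
No further refinement is possible. Final partition (5 blocks): {q1,q2} | {q0} | {q3} | {q5} | {q4}.
State q2 belongs to the block {q1,q2}, which has 2 states.

2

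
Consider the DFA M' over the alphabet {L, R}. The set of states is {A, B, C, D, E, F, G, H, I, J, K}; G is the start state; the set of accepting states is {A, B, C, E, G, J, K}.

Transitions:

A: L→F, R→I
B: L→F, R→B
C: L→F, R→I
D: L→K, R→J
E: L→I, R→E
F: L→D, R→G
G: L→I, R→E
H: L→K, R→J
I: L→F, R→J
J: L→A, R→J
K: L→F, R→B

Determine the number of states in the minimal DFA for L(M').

7

States {C,H} cannot be reached from the start state, so discard them.
P0 = {A,B,E,G,J,K} | {D,F,I}.
Refine {A,B,E,G,J,K} on symbol L: members go to different blocks, giving {A,B,E,G,K} and {J}.
Split {A,B,E,G,K} by δ(·,R) → {B,E,G,K} and {A}.
On input L, block {D,F,I} splits into {F,I} and {D}.
Split {F,I} by δ(·,L) → {F} and {I}.
On input L, block {B,E,G,K} splits into {B,K} and {E,G}.
No further refinement is possible. Final partition (7 blocks): {B,K} | {F} | {J} | {A} | {D} | {I} | {E,G}.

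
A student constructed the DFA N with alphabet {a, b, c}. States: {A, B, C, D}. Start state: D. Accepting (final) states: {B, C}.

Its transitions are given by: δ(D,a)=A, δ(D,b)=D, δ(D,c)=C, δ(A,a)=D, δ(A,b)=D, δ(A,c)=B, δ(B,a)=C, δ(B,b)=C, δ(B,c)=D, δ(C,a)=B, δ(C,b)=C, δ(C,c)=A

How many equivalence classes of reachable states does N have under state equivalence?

Every state is reachable, so we keep all 4.
P0 = {B,C} | {A,D}.
The partition is now stable with 2 blocks: {B,C} | {A,D}.

2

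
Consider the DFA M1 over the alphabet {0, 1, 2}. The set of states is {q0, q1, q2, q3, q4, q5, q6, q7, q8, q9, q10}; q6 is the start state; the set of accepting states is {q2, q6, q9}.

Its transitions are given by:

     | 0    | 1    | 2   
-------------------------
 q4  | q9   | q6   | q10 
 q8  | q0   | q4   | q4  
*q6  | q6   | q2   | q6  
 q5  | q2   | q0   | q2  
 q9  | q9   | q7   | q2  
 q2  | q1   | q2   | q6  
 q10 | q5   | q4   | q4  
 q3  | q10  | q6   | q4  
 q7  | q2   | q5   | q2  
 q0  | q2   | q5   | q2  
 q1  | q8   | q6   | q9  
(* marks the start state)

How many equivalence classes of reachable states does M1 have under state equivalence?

First remove the unreachable states {q3}; 10 states remain.
Initial partition by acceptance: {q2,q6,q9} | {q0,q1,q4,q5,q7,q8,q10}.
On input 0, block {q2,q6,q9} splits into {q6,q9} and {q2}.
On input 1, block {q6,q9} splits into {q6} and {q9}.
Split {q0,q1,q4,q5,q7,q8,q10} by δ(·,0) → {q0,q5,q7} and {q1,q8,q10} and {q4}.
On input 0, block {q1,q8,q10} splits into {q8,q10} and {q1}.
No further refinement is possible. Final partition (7 blocks): {q6} | {q0,q5,q7} | {q2} | {q9} | {q8,q10} | {q4} | {q1}.

7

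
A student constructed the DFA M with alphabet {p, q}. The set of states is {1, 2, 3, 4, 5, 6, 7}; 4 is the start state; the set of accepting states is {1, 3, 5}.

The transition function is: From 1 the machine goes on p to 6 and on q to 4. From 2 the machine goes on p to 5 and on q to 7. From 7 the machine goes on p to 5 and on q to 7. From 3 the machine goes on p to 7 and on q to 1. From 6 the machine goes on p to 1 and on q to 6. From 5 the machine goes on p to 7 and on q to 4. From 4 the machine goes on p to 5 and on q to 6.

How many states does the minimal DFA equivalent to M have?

2

First remove the unreachable states {2,3}; 5 states remain.
P0 = {1,5} | {4,6,7}.
Stable partition: {1,5} | {4,6,7} — 2 equivalence classes.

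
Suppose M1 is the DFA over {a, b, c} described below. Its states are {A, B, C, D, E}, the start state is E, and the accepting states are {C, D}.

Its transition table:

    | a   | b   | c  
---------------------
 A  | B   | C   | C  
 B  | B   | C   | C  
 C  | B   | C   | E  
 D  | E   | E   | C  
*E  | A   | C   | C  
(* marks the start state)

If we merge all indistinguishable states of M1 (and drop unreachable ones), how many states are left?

First remove the unreachable states {D}; 4 states remain.
Initial partition by acceptance: {C} | {A,B,E}.
Stable partition: {C} | {A,B,E} — 2 equivalence classes.

2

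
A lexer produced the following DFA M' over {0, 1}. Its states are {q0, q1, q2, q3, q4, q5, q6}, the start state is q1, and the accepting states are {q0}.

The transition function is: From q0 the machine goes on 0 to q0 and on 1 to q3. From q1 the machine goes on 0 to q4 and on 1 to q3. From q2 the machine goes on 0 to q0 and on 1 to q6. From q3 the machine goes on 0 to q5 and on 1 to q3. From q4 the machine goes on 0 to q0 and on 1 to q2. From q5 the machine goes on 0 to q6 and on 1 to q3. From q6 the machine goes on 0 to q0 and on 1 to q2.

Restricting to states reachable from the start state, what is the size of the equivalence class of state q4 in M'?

All states are reachable from the start state.
P0 = {q0} | {q1,q2,q3,q4,q5,q6}.
Refine {q1,q2,q3,q4,q5,q6} on symbol 0: members go to different blocks, giving {q1,q3,q5} and {q2,q4,q6}.
On input 0, block {q1,q3,q5} splits into {q1,q5} and {q3}.
Stable partition: {q0} | {q1,q5} | {q2,q4,q6} | {q3} — 4 equivalence classes.
State q4 belongs to the block {q2,q4,q6}, which has 3 states.

3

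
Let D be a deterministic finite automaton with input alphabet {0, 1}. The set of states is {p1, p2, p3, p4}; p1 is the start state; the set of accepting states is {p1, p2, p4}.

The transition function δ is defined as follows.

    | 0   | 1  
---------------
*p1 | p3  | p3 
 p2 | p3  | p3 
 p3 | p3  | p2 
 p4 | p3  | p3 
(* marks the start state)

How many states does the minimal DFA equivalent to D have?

First remove the unreachable states {p4}; 3 states remain.
P0 = {p1,p2} | {p3}.
The partition is now stable with 2 blocks: {p1,p2} | {p3}.

2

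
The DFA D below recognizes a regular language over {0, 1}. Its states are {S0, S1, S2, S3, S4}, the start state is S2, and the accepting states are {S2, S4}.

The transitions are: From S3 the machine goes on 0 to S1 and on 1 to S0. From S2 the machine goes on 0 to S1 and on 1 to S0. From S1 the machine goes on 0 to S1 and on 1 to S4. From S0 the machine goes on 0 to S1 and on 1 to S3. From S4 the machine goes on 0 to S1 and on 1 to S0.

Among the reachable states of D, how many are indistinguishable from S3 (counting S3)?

Every state is reachable, so we keep all 5.
Start with accepting vs non-accepting: {S2,S4} | {S0,S1,S3}.
Refine {S0,S1,S3} on symbol 1: members go to different blocks, giving {S0,S3} and {S1}.
No further refinement is possible. Final partition (3 blocks): {S2,S4} | {S0,S3} | {S1}.
State S3 belongs to the block {S0,S3}, which has 2 states.

2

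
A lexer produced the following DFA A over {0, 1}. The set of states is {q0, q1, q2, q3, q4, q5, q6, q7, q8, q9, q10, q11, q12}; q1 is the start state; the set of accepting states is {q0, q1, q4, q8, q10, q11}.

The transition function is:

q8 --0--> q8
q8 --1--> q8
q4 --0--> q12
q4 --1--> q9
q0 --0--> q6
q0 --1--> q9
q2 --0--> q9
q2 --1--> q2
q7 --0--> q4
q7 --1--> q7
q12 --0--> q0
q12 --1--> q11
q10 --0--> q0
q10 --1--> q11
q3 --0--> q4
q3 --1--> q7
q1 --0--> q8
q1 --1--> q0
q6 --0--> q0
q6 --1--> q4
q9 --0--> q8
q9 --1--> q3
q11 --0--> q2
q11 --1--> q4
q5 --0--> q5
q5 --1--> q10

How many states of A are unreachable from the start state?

2

No path from q1 leads to q5, q10; the other 11 states are all reachable.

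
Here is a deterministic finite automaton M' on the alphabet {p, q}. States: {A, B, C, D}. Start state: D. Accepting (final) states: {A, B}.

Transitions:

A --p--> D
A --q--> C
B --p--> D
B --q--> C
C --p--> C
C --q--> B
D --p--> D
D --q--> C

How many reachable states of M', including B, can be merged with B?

1

Reachable states from the start: {B,C,D}. Unreachable: {A} — drop them.
P0 = {B} | {C,D}.
Refine {C,D} on symbol q: members go to different blocks, giving {C} and {D}.
The partition is now stable with 3 blocks: {B} | {C} | {D}.
State B belongs to the block {B}, which has 1 states.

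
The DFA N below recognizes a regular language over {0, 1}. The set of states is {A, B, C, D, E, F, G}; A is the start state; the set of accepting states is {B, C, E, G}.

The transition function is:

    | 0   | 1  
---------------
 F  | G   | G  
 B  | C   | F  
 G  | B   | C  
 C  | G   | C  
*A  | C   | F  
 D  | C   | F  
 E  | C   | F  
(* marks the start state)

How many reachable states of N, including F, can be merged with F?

1

Reachable states from the start: {A,B,C,F,G}. Unreachable: {D,E} — drop them.
P0 = {B,C,G} | {A,F}.
Split {B,C,G} by δ(·,1) → {C,G} and {B}.
Split {C,G} by δ(·,0) → {C} and {G}.
Refine {A,F} on symbol 0: members go to different blocks, giving {A} and {F}.
No further refinement is possible. Final partition (5 blocks): {C} | {A} | {B} | {G} | {F}.
The equivalence class containing F is {F}, of size 1.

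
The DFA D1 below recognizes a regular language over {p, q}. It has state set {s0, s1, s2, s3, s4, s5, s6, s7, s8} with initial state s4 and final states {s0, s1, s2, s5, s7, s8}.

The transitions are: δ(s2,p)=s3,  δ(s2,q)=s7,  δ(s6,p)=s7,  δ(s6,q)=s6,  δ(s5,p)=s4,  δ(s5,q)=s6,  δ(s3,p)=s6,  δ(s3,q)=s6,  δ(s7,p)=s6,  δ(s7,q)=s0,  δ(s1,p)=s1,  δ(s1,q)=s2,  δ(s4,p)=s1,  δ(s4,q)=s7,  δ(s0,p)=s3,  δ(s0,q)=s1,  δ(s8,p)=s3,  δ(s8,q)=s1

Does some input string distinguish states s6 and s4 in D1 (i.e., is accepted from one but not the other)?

Yes

States {s5,s8} cannot be reached from the start state, so discard them.
Start with accepting vs non-accepting: {s0,s1,s2,s7} | {s3,s4,s6}.
On input p, block {s0,s1,s2,s7} splits into {s0,s2,s7} and {s1}.
Refine {s0,s2,s7} on symbol q: members go to different blocks, giving {s2,s7} and {s0}.
Split {s2,s7} by δ(·,q) → {s2} and {s7}.
On input p, block {s3,s4,s6} splits into {s3} and {s4} and {s6}.
No further refinement is possible. Final partition (7 blocks): {s2} | {s3} | {s1} | {s0} | {s7} | {s4} | {s6}.
s6 and s4 end up in different blocks, so they are distinguishable. For instance, the string 'q' is accepted from only s4.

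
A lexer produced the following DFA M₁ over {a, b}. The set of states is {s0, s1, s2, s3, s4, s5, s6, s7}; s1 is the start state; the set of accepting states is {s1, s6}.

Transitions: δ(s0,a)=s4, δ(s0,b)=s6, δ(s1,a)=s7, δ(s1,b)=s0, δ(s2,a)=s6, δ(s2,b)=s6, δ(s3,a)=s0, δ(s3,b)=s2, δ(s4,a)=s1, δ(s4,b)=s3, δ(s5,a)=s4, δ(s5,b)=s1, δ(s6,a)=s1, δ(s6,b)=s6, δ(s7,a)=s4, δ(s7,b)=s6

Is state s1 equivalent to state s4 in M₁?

No

States {s5} cannot be reached from the start state, so discard them.
Start with accepting vs non-accepting: {s1,s6} | {s0,s2,s3,s4,s7}.
On input a, block {s1,s6} splits into {s1} and {s6}.
Refine {s0,s2,s3,s4,s7} on symbol a: members go to different blocks, giving {s0,s3,s7} and {s2} and {s4}.
On input a, block {s0,s3,s7} splits into {s0,s7} and {s3}.
Stable partition: {s1} | {s0,s7} | {s6} | {s2} | {s4} | {s3} — 6 equivalence classes.
s1 and s4 end up in different blocks, so they are distinguishable. For instance, the string 'ε' is accepted from only s1.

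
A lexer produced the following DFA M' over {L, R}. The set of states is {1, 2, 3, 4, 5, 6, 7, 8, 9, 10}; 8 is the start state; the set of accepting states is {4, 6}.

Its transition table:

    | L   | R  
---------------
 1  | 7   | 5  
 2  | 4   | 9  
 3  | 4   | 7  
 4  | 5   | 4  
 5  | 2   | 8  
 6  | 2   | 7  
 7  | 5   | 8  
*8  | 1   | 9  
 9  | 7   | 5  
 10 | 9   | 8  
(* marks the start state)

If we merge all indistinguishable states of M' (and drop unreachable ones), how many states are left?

6

Reachable states from the start: {1,2,4,5,7,8,9}. Unreachable: {3,6,10} — drop them.
Start with accepting vs non-accepting: {4} | {1,2,5,7,8,9}.
On input L, block {1,2,5,7,8,9} splits into {1,5,7,8,9} and {2}.
On input L, block {1,5,7,8,9} splits into {1,7,8,9} and {5}.
On input L, block {1,7,8,9} splits into {1,8,9} and {7}.
On input L, block {1,8,9} splits into {1,9} and {8}.
No further refinement is possible. Final partition (6 blocks): {4} | {1,9} | {2} | {5} | {7} | {8}.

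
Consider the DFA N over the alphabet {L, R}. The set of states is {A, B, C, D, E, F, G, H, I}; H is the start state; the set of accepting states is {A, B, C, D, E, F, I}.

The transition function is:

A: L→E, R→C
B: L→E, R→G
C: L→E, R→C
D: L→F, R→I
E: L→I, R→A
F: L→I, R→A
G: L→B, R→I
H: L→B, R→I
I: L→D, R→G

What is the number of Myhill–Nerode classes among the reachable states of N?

All states are reachable from the start state.
Start with accepting vs non-accepting: {A,B,C,D,E,F,I} | {G,H}.
Refine {A,B,C,D,E,F,I} on symbol R: members go to different blocks, giving {A,C,D,E,F} and {B,I}.
Split {A,C,D,E,F} by δ(·,L) → {A,C,D} and {E,F}.
Split {A,C,D} by δ(·,R) → {A,C} and {D}.
On input L, block {B,I} splits into {B} and {I}.
Stable partition: {A,C} | {G,H} | {B} | {E,F} | {D} | {I} — 6 equivalence classes.

6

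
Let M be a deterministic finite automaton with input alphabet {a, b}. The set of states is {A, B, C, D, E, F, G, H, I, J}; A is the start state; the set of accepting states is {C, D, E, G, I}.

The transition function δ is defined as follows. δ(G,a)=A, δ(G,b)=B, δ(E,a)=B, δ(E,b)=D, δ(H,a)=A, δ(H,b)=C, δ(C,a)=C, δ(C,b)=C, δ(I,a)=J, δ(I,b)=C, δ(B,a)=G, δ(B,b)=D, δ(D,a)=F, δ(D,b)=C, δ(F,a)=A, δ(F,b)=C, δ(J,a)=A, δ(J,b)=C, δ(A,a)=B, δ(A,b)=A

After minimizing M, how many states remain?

States {E,H,I,J} cannot be reached from the start state, so discard them.
Start with accepting vs non-accepting: {C,D,G} | {A,B,F}.
Refine {C,D,G} on symbol a: members go to different blocks, giving {D,G} and {C}.
On input b, block {D,G} splits into {D} and {G}.
Split {A,B,F} by δ(·,a) → {A,F} and {B}.
Refine {A,F} on symbol a: members go to different blocks, giving {A} and {F}.
The partition is now stable with 6 blocks: {D} | {A} | {C} | {G} | {B} | {F}.

6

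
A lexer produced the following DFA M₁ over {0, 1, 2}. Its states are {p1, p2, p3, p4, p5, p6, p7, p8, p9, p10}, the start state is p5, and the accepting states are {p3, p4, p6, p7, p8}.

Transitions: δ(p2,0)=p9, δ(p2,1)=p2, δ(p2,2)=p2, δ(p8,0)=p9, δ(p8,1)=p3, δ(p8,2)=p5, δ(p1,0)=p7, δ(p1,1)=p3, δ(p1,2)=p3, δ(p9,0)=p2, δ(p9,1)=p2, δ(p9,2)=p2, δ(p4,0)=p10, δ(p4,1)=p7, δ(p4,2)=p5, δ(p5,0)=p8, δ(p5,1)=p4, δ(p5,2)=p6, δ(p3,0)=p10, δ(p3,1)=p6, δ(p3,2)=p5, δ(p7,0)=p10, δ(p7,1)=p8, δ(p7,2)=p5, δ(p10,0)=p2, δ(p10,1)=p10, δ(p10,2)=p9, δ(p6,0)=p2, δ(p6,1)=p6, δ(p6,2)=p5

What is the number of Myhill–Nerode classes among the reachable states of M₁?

3

States {p1} cannot be reached from the start state, so discard them.
Initial partition by acceptance: {p3,p4,p6,p7,p8} | {p2,p5,p9,p10}.
Split {p2,p5,p9,p10} by δ(·,0) → {p2,p9,p10} and {p5}.
Stable partition: {p3,p4,p6,p7,p8} | {p2,p9,p10} | {p5} — 3 equivalence classes.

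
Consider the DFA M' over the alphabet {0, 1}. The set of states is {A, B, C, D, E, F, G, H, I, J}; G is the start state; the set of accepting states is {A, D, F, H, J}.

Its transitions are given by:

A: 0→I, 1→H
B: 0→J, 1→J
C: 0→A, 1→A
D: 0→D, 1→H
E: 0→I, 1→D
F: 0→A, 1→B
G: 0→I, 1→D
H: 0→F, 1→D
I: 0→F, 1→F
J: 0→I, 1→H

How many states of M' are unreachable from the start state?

No path from G leads to C, E; the other 8 states are all reachable.

2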